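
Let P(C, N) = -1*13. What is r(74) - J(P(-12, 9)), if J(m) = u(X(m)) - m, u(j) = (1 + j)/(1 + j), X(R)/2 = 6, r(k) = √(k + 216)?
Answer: -14 + √290 ≈ 3.0294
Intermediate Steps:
P(C, N) = -13
r(k) = √(216 + k)
X(R) = 12 (X(R) = 2*6 = 12)
u(j) = 1
J(m) = 1 - m
r(74) - J(P(-12, 9)) = √(216 + 74) - (1 - 1*(-13)) = √290 - (1 + 13) = √290 - 1*14 = √290 - 14 = -14 + √290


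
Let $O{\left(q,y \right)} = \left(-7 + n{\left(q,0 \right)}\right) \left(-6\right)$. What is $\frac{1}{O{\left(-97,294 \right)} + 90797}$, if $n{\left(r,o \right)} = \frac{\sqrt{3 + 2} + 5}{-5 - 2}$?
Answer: $\frac{4451321}{404372625229} - \frac{42 \sqrt{5}}{404372625229} \approx 1.1008 \cdot 10^{-5}$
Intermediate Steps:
$n{\left(r,o \right)} = - \frac{5}{7} - \frac{\sqrt{5}}{7}$ ($n{\left(r,o \right)} = \frac{\sqrt{5} + 5}{-7} = \left(5 + \sqrt{5}\right) \left(- \frac{1}{7}\right) = - \frac{5}{7} - \frac{\sqrt{5}}{7}$)
$O{\left(q,y \right)} = \frac{324}{7} + \frac{6 \sqrt{5}}{7}$ ($O{\left(q,y \right)} = \left(-7 - \left(\frac{5}{7} + \frac{\sqrt{5}}{7}\right)\right) \left(-6\right) = \left(- \frac{54}{7} - \frac{\sqrt{5}}{7}\right) \left(-6\right) = \frac{324}{7} + \frac{6 \sqrt{5}}{7}$)
$\frac{1}{O{\left(-97,294 \right)} + 90797} = \frac{1}{\left(\frac{324}{7} + \frac{6 \sqrt{5}}{7}\right) + 90797} = \frac{1}{\frac{635903}{7} + \frac{6 \sqrt{5}}{7}}$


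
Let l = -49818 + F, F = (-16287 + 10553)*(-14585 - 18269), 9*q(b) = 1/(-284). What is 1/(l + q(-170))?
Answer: 2556/481384306007 ≈ 5.3097e-9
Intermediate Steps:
q(b) = -1/2556 (q(b) = (⅑)/(-284) = (⅑)*(-1/284) = -1/2556)
F = 188384836 (F = -5734*(-32854) = 188384836)
l = 188335018 (l = -49818 + 188384836 = 188335018)
1/(l + q(-170)) = 1/(188335018 - 1/2556) = 1/(481384306007/2556) = 2556/481384306007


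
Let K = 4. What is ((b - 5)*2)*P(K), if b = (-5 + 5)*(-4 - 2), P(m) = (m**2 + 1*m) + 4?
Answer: -240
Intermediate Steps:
P(m) = 4 + m + m**2 (P(m) = (m**2 + m) + 4 = (m + m**2) + 4 = 4 + m + m**2)
b = 0 (b = 0*(-6) = 0)
((b - 5)*2)*P(K) = ((0 - 5)*2)*(4 + 4 + 4**2) = (-5*2)*(4 + 4 + 16) = -10*24 = -240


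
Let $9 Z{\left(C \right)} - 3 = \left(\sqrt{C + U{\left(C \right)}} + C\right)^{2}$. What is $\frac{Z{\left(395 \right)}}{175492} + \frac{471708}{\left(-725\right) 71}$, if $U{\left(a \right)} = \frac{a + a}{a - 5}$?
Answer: $- \frac{7185524237084}{792685298925} + \frac{2765 \sqrt{3081}}{15399423} \approx -9.0548$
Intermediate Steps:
$U{\left(a \right)} = \frac{2 a}{-5 + a}$
$Z{\left(C \right)} = \frac{1}{3} + \frac{\left(C + \sqrt{C + \frac{2 C}{-5 + C}}\right)^{2}}{9}$ ($Z{\left(C \right)} = \frac{1}{3} + \frac{\left(\sqrt{C + \frac{2 C}{-5 + C}} + C\right)^{2}}{9} = \frac{1}{3} + \frac{\left(C + \sqrt{C + \frac{2 C}{-5 + C}}\right)^{2}}{9}$)
$\frac{Z{\left(395 \right)}}{175492} + \frac{471708}{\left(-725\right) 71} = \frac{\frac{1}{3} + \frac{\left(395 + \sqrt{\frac{395 \left(-3 + 395\right)}{-5 + 395}}\right)^{2}}{9}}{175492} + \frac{471708}{\left(-725\right) 71} = \left(\frac{1}{3} + \frac{\left(395 + \sqrt{395 \cdot \frac{1}{390} \cdot 392}\right)^{2}}{9}\right) \frac{1}{175492} + \frac{471708}{-51475} = \left(\frac{1}{3} + \frac{\left(395 + \sqrt{395 \cdot \frac{1}{390} \cdot 392}\right)^{2}}{9}\right) \frac{1}{175492} + 471708 \left(- \frac{1}{51475}\right) = \left(\frac{1}{3} + \frac{\left(395 + \sqrt{\frac{15484}{39}}\right)^{2}}{9}\right) \frac{1}{175492} - \frac{471708}{51475} = \left(\frac{1}{3} + \frac{\left(395 + \frac{14 \sqrt{3081}}{39}\right)^{2}}{9}\right) \frac{1}{175492} - \frac{471708}{51475} = \left(\frac{1}{526476} + \frac{\left(395 + \frac{14 \sqrt{3081}}{39}\right)^{2}}{1579428}\right) - \frac{471708}{51475} = - \frac{248342889533}{27100352100} + \frac{\left(395 + \frac{14 \sqrt{3081}}{39}\right)^{2}}{1579428}$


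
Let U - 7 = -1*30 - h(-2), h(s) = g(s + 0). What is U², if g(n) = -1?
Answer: 484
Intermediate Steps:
h(s) = -1
U = -22 (U = 7 + (-1*30 - 1*(-1)) = 7 + (-30 + 1) = 7 - 29 = -22)
U² = (-22)² = 484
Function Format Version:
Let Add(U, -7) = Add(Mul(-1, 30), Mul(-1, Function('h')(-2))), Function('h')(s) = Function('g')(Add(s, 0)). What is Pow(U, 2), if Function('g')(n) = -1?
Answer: 484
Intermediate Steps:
Function('h')(s) = -1
U = -22 (U = Add(7, Add(Mul(-1, 30), Mul(-1, -1))) = Add(7, Add(-30, 1)) = Add(7, -29) = -22)
Pow(U, 2) = Pow(-22, 2) = 484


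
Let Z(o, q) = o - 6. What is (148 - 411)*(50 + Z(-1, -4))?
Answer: -11309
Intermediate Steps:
Z(o, q) = -6 + o
(148 - 411)*(50 + Z(-1, -4)) = (148 - 411)*(50 + (-6 - 1)) = -263*(50 - 7) = -263*43 = -11309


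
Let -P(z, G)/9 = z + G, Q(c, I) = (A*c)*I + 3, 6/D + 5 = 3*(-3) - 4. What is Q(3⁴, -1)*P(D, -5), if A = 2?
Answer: -7632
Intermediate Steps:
D = -⅓ (D = 6/(-5 + (3*(-3) - 4)) = 6/(-5 + (-9 - 4)) = 6/(-5 - 13) = 6/(-18) = 6*(-1/18) = -⅓ ≈ -0.33333)
Q(c, I) = 3 + 2*I*c (Q(c, I) = (2*c)*I + 3 = 2*I*c + 3 = 3 + 2*I*c)
P(z, G) = -9*G - 9*z (P(z, G) = -9*(z + G) = -9*(G + z) = -9*G - 9*z)
Q(3⁴, -1)*P(D, -5) = (3 + 2*(-1)*3⁴)*(-9*(-5) - 9*(-⅓)) = (3 + 2*(-1)*81)*(45 + 3) = (3 - 162)*48 = -159*48 = -7632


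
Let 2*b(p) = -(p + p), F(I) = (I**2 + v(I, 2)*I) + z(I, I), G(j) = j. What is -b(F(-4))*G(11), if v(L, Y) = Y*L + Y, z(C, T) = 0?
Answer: 440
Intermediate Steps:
v(L, Y) = Y + L*Y (v(L, Y) = L*Y + Y = Y + L*Y)
F(I) = I**2 + I*(2 + 2*I) (F(I) = (I**2 + (2*(1 + I))*I) + 0 = (I**2 + (2 + 2*I)*I) + 0 = (I**2 + I*(2 + 2*I)) + 0 = I**2 + I*(2 + 2*I))
b(p) = -p (b(p) = (-(p + p))/2 = (-2*p)/2 = -p)
-b(F(-4))*G(11) = -(-(-4)*(2 + 3*(-4)))*11 = -(-(-4)*(2 - 12))*11 = -(-(-4)*(-10))*11 = -(-1*40)*11 = -(-40)*11 = -1*(-440) = 440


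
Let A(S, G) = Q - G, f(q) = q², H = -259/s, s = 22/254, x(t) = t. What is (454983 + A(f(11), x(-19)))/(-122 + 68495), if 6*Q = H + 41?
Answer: 4999615/752103 ≈ 6.6475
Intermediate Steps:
s = 11/127 (s = 22*(1/254) = 11/127 ≈ 0.086614)
H = -32893/11 (H = -259/11/127 = -259*127/11 = -32893/11 ≈ -2990.3)
Q = -5407/11 (Q = (-32893/11 + 41)/6 = (⅙)*(-32442/11) = -5407/11 ≈ -491.55)
A(S, G) = -5407/11 - G
(454983 + A(f(11), x(-19)))/(-122 + 68495) = (454983 + (-5407/11 - 1*(-19)))/(-122 + 68495) = (454983 + (-5407/11 + 19))/68373 = (454983 - 5198/11)*(1/68373) = (4999615/11)*(1/68373) = 4999615/752103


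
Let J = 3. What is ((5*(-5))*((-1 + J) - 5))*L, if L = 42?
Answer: 3150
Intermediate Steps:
((5*(-5))*((-1 + J) - 5))*L = ((5*(-5))*((-1 + 3) - 5))*42 = -25*(2 - 5)*42 = -25*(-3)*42 = 75*42 = 3150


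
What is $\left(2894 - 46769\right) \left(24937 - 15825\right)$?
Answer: $-399789000$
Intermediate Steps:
$\left(2894 - 46769\right) \left(24937 - 15825\right) = \left(-43875\right) 9112 = -399789000$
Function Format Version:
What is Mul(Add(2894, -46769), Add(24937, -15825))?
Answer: -399789000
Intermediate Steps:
Mul(Add(2894, -46769), Add(24937, -15825)) = Mul(-43875, 9112) = -399789000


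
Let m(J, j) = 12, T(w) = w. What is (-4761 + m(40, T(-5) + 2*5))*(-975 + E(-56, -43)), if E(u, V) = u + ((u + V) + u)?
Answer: 5632314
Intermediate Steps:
E(u, V) = V + 3*u (E(u, V) = u + ((V + u) + u) = u + (V + 2*u) = V + 3*u)
(-4761 + m(40, T(-5) + 2*5))*(-975 + E(-56, -43)) = (-4761 + 12)*(-975 + (-43 + 3*(-56))) = -4749*(-975 + (-43 - 168)) = -4749*(-975 - 211) = -4749*(-1186) = 5632314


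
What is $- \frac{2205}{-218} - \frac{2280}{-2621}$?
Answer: $\frac{6276345}{571378} \approx 10.985$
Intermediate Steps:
$- \frac{2205}{-218} - \frac{2280}{-2621} = \left(-2205\right) \left(- \frac{1}{218}\right) - - \frac{2280}{2621} = \frac{2205}{218} + \frac{2280}{2621} = \frac{6276345}{571378}$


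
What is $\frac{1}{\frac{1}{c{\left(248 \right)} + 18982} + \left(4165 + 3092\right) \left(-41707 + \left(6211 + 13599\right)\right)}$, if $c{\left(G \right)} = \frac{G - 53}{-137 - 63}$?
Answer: $- \frac{759241}{120648351984449} \approx -6.293 \cdot 10^{-9}$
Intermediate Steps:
$c{\left(G \right)} = \frac{53}{200} - \frac{G}{200}$ ($c{\left(G \right)} = \frac{-53 + G}{-200} = \left(-53 + G\right) \left(- \frac{1}{200}\right) = \frac{53}{200} - \frac{G}{200}$)
$\frac{1}{\frac{1}{c{\left(248 \right)} + 18982} + \left(4165 + 3092\right) \left(-41707 + \left(6211 + 13599\right)\right)} = \frac{1}{\frac{1}{\left(\frac{53}{200} - \frac{31}{25}\right) + 18982} + \left(4165 + 3092\right) \left(-41707 + \left(6211 + 13599\right)\right)} = \frac{1}{\frac{1}{\left(\frac{53}{200} - \frac{31}{25}\right) + 18982} + 7257 \left(-41707 + 19810\right)} = \frac{1}{\frac{1}{- \frac{39}{40} + 18982} + 7257 \left(-21897\right)} = \frac{1}{\frac{1}{\frac{759241}{40}} - 158906529} = \frac{1}{\frac{40}{759241} - 158906529} = \frac{1}{- \frac{120648351984449}{759241}} = - \frac{759241}{120648351984449}$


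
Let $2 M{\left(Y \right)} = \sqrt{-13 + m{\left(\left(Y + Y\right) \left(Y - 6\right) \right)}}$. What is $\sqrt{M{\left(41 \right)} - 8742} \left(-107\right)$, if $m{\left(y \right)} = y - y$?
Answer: $- \frac{107 \sqrt{-34968 + 2 i \sqrt{13}}}{2} \approx -1.0315 - 10004.0 i$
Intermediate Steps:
$m{\left(y \right)} = 0$
$M{\left(Y \right)} = \frac{i \sqrt{13}}{2}$ ($M{\left(Y \right)} = \frac{\sqrt{-13 + 0}}{2} = \frac{\sqrt{-13}}{2} = \frac{i \sqrt{13}}{2}$)
$\sqrt{M{\left(41 \right)} - 8742} \left(-107\right) = \sqrt{\frac{i \sqrt{13}}{2} - 8742} \left(-107\right) = \sqrt{-8742 + \frac{i \sqrt{13}}{2}} \left(-107\right) = - 107 \sqrt{-8742 + \frac{i \sqrt{13}}{2}}$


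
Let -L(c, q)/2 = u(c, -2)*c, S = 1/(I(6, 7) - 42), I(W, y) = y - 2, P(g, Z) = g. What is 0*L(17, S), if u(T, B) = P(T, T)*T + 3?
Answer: 0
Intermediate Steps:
u(T, B) = 3 + T² (u(T, B) = T*T + 3 = T² + 3 = 3 + T²)
I(W, y) = -2 + y
S = -1/37 (S = 1/((-2 + 7) - 42) = 1/(5 - 42) = 1/(-37) = -1/37 ≈ -0.027027)
L(c, q) = -2*c*(3 + c²) (L(c, q) = -2*(3 + c²)*c = -2*c*(3 + c²))
0*L(17, S) = 0*(-2*17*(3 + 17²)) = 0*(-2*17*(3 + 289)) = 0*(-2*17*292) = 0*(-9928) = 0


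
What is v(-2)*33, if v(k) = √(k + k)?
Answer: 66*I ≈ 66.0*I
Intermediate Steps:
v(k) = √2*√k (v(k) = √(2*k) = √2*√k)
v(-2)*33 = (√2*√(-2))*33 = (√2*(I*√2))*33 = (2*I)*33 = 66*I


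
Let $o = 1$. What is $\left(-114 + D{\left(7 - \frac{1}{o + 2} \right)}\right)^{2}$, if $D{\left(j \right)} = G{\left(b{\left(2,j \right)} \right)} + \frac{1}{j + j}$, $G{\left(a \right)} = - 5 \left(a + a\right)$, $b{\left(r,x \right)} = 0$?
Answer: $\frac{20766249}{1600} \approx 12979.0$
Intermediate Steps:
$G{\left(a \right)} = - 10 a$ ($G{\left(a \right)} = - 5 \cdot 2 a = - 10 a$)
$D{\left(j \right)} = \frac{1}{2 j}$ ($D{\left(j \right)} = \left(-10\right) 0 + \frac{1}{j + j} = 0 + \frac{1}{2 j} = \frac{1}{2 j}$)
$\left(-114 + D{\left(7 - \frac{1}{o + 2} \right)}\right)^{2} = \left(-114 + \frac{1}{2 \left(7 - \frac{1}{1 + 2}\right)}\right)^{2} = \left(-114 + \frac{1}{2 \left(7 - \frac{1}{3}\right)}\right)^{2} = \left(-114 + \frac{1}{2 \cdot \frac{20}{3}}\right)^{2} = \left(-114 + \frac{1}{2} \cdot \frac{3}{20}\right)^{2} = \left(-114 + \frac{3}{40}\right)^{2} = \left(- \frac{4557}{40}\right)^{2} = \frac{20766249}{1600}$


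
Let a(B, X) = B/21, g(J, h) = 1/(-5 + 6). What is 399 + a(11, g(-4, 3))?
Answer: 8390/21 ≈ 399.52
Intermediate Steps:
g(J, h) = 1 (g(J, h) = 1/1 = 1)
a(B, X) = B/21 (a(B, X) = B*(1/21) = B/21)
399 + a(11, g(-4, 3)) = 399 + (1/21)*11 = 399 + 11/21 = 8390/21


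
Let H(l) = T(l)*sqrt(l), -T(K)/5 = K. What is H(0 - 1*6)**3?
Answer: -162000*I*sqrt(6) ≈ -3.9682e+5*I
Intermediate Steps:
T(K) = -5*K
H(l) = -5*l**(3/2) (H(l) = (-5*l)*sqrt(l) = -5*l**(3/2))
H(0 - 1*6)**3 = (-5*(0 - 1*6)**(3/2))**3 = (-5*(0 - 6)**(3/2))**3 = (-(-30)*I*sqrt(6))**3 = (30*I*sqrt(6))**3 = -162000*I*sqrt(6)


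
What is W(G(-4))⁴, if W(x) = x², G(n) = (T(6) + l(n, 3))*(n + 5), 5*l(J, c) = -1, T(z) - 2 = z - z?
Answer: 43046721/390625 ≈ 110.20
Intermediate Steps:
T(z) = 2 (T(z) = 2 + (z - z) = 2 + 0 = 2)
l(J, c) = -⅕ (l(J, c) = (⅕)*(-1) = -⅕)
G(n) = 9 + 9*n/5 (G(n) = (2 - ⅕)*(n + 5) = 9*(5 + n)/5 = 9 + 9*n/5)
W(G(-4))⁴ = ((9 + (9/5)*(-4))²)⁴ = ((9 - 36/5)²)⁴ = ((9/5)²)⁴ = (81/25)⁴ = 43046721/390625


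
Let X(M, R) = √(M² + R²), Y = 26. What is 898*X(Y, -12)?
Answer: 1796*√205 ≈ 25715.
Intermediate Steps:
898*X(Y, -12) = 898*√(26² + (-12)²) = 898*√(676 + 144) = 898*√820 = 898*(2*√205) = 1796*√205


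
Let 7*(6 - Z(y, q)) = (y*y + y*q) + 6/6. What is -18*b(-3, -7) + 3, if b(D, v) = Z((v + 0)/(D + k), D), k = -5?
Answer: -24015/224 ≈ -107.21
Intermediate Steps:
Z(y, q) = 41/7 - y²/7 - q*y/7 (Z(y, q) = 6 - ((y*y + y*q) + 6/6)/7 = 6 - ((y² + q*y) + 6*(⅙))/7 = 6 - ((y² + q*y) + 1)/7 = 6 - (1 + y² + q*y)/7 = 6 + (-⅐ - y²/7 - q*y/7) = 41/7 - y²/7 - q*y/7)
b(D, v) = 41/7 - v²/(7*(-5 + D)²) - D*v/(7*(-5 + D)) (b(D, v) = 41/7 - (v + 0)²/(D - 5)²/7 - D*(v + 0)/(D - 5)/7 = 41/7 - v²/(-5 + D)²/7 - D*v/(-5 + D)/7 = 41/7 - v²/(7*(-5 + D)²) - D*v/(7*(-5 + D)))
-18*b(-3, -7) + 3 = -18*(41*(-5 - 3)³ + (-7)²*(5 - 1*(-3)) - 1*(-3)*(-7)*(-5 - 3)²)/(7*(-5 - 3)³) + 3 = -18*(41*(-8)³ + 49*(5 + 3) - 1*(-3)*(-7)*(-8)²)/(7*(-8)³) + 3 = -18*(-1)*(41*(-512) + 49*8 - 1*(-3)*(-7)*64)/(7*512) + 3 = -18*(-1)*(-20992 + 392 - 1344)/(7*512) + 3 = -18*(-1)*(-21944)/(7*512) + 3 = -18*2743/448 + 3 = -24687/224 + 3 = -24015/224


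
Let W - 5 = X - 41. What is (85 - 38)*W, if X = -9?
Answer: -2115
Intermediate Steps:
W = -45 (W = 5 + (-9 - 41) = 5 - 50 = -45)
(85 - 38)*W = (85 - 38)*(-45) = 47*(-45) = -2115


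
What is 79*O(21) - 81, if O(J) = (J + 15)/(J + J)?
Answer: -93/7 ≈ -13.286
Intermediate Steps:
O(J) = (15 + J)/(2*J) (O(J) = (15 + J)/((2*J)) = (15 + J)*(1/(2*J)) = (15 + J)/(2*J))
79*O(21) - 81 = 79*((½)*(15 + 21)/21) - 81 = 79*((½)*(1/21)*36) - 81 = 79*(6/7) - 81 = 474/7 - 81 = -93/7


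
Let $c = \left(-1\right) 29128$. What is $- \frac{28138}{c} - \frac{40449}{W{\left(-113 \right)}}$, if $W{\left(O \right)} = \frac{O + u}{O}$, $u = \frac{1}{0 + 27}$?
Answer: $- \frac{81695402663}{2019100} \approx -40461.0$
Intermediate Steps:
$c = -29128$
$u = \frac{1}{27} \approx 0.037037$
$W{\left(O \right)} = \frac{\frac{1}{27} + O}{O}$ ($W{\left(O \right)} = \frac{O + \frac{1}{27}}{O} = \frac{\frac{1}{27} + O}{O}$)
$- \frac{28138}{c} - \frac{40449}{W{\left(-113 \right)}} = - \frac{28138}{-29128} - \frac{40449}{\frac{1}{-113} \left(\frac{1}{27} - 113\right)} = \left(-28138\right) \left(- \frac{1}{29128}\right) - \frac{40449}{\left(- \frac{1}{113}\right) \left(- \frac{3050}{27}\right)} = \frac{1279}{1324} - \frac{40449}{\frac{3050}{3051}} = \frac{1279}{1324} - \frac{123409899}{3050} = - \frac{81695402663}{2019100}$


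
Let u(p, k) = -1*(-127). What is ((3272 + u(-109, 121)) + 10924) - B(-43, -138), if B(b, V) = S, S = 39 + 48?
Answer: 14236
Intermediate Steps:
S = 87
u(p, k) = 127
B(b, V) = 87
((3272 + u(-109, 121)) + 10924) - B(-43, -138) = ((3272 + 127) + 10924) - 1*87 = (3399 + 10924) - 87 = 14323 - 87 = 14236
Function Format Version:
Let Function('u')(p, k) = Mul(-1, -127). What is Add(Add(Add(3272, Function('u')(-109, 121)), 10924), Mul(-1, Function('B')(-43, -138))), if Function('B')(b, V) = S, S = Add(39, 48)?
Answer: 14236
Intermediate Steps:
S = 87
Function('u')(p, k) = 127
Function('B')(b, V) = 87
Add(Add(Add(3272, Function('u')(-109, 121)), 10924), Mul(-1, Function('B')(-43, -138))) = Add(Add(Add(3272, 127), 10924), Mul(-1, 87)) = Add(Add(3399, 10924), -87) = Add(14323, -87) = 14236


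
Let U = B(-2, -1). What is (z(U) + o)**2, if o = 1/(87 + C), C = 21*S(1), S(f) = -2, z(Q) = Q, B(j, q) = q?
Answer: 1936/2025 ≈ 0.95605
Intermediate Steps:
U = -1
C = -42 (C = 21*(-2) = -42)
o = 1/45 (o = 1/(87 - 42) = 1/45 ≈ 0.022222)
(z(U) + o)**2 = (-1 + 1/45)**2 = (-44/45)**2 = 1936/2025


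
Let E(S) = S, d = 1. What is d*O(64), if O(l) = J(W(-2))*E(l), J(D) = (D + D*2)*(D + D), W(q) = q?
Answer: 1536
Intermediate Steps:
J(D) = 6*D**2 (J(D) = (D + 2*D)*(2*D) = (3*D)*(2*D) = 6*D**2)
O(l) = 24*l (O(l) = (6*(-2)**2)*l = (6*4)*l = 24*l)
d*O(64) = 1*(24*64) = 1*1536 = 1536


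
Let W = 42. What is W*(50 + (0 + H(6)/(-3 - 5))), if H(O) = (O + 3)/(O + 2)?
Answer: 67011/32 ≈ 2094.1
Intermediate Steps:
H(O) = (3 + O)/(2 + O)
W*(50 + (0 + H(6)/(-3 - 5))) = 42*(50 + (0 + ((3 + 6)/(2 + 6))/(-3 - 5))) = 42*(50 + (0 + (9/8)/(-8))) = 42*(50 + (0 + ((⅛)*9)*(-⅛))) = 42*(50 + (0 + (9/8)*(-⅛))) = 42*(50 + (0 - 9/64)) = 42*(50 - 9/64) = 42*(3191/64) = 67011/32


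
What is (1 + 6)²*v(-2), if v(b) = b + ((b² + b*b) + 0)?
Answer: 294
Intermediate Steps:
v(b) = b + 2*b² (v(b) = b + ((b² + b²) + 0) = b + (2*b² + 0) = b + 2*b²)
(1 + 6)²*v(-2) = (1 + 6)²*(-2*(1 + 2*(-2))) = 7²*(-2*(1 - 4)) = 49*(-2*(-3)) = 49*6 = 294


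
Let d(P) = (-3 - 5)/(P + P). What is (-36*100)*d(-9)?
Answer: -1600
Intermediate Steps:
d(P) = -4/P (d(P) = -8*1/(2*P) = -4/P)
(-36*100)*d(-9) = (-36*100)*(-4/(-9)) = -(-14400)*(-1)/9 = -3600*4/9 = -1600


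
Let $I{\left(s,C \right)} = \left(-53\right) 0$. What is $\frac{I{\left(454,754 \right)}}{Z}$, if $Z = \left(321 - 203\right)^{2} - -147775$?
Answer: $0$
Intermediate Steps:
$I{\left(s,C \right)} = 0$
$Z = 161699$ ($Z = 118^{2} + 147775 = 13924 + 147775 = 161699$)
$\frac{I{\left(454,754 \right)}}{Z} = \frac{0}{161699} = 0 \cdot \frac{1}{161699} = 0$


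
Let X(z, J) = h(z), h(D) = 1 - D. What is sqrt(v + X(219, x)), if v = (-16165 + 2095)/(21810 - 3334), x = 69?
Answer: I*sqrt(18669249722)/9238 ≈ 14.791*I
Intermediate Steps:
X(z, J) = 1 - z
v = -7035/9238 (v = -14070/18476 = -14070*1/18476 = -7035/9238 ≈ -0.76153)
sqrt(v + X(219, x)) = sqrt(-7035/9238 + (1 - 1*219)) = sqrt(-7035/9238 + (1 - 219)) = sqrt(-7035/9238 - 218) = sqrt(-2020919/9238) = I*sqrt(18669249722)/9238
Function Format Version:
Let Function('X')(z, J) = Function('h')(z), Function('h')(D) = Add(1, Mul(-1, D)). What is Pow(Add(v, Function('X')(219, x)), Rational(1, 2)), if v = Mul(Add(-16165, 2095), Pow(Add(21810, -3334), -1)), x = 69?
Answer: Mul(Rational(1, 9238), I, Pow(18669249722, Rational(1, 2))) ≈ Mul(14.791, I)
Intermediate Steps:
Function('X')(z, J) = Add(1, Mul(-1, z))
v = Rational(-7035, 9238) (v = Mul(-14070, Pow(18476, -1)) = Mul(-14070, Rational(1, 18476)) = Rational(-7035, 9238) ≈ -0.76153)
Pow(Add(v, Function('X')(219, x)), Rational(1, 2)) = Pow(Add(Rational(-7035, 9238), Add(1, Mul(-1, 219))), Rational(1, 2)) = Pow(Add(Rational(-7035, 9238), Add(1, -219)), Rational(1, 2)) = Pow(Add(Rational(-7035, 9238), -218), Rational(1, 2)) = Pow(Rational(-2020919, 9238), Rational(1, 2)) = Mul(Rational(1, 9238), I, Pow(18669249722, Rational(1, 2)))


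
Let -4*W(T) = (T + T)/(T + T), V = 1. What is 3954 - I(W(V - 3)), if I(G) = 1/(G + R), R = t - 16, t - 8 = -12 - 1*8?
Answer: 446806/113 ≈ 3954.0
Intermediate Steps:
t = -12 (t = 8 + (-12 - 1*8) = 8 + (-12 - 8) = 8 - 20 = -12)
W(T) = -1/4 (W(T) = -(T + T)/(4*(T + T)) = -2*T/(4*(2*T)) = -2*T*1/(2*T)/4 = -1/4*1 = -1/4)
R = -28 (R = -12 - 16 = -28)
I(G) = 1/(-28 + G) (I(G) = 1/(G - 28) = 1/(-28 + G))
3954 - I(W(V - 3)) = 3954 - 1/(-28 - 1/4) = 3954 - 1/(-113/4) = 3954 - 1*(-4/113) = 3954 + 4/113 = 446806/113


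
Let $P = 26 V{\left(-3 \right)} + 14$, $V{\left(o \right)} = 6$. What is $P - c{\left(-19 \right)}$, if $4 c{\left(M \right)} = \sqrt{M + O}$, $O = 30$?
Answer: $170 - \frac{\sqrt{11}}{4} \approx 169.17$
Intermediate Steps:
$c{\left(M \right)} = \frac{\sqrt{30 + M}}{4}$ ($c{\left(M \right)} = \frac{\sqrt{M + 30}}{4} = \frac{\sqrt{30 + M}}{4}$)
$P = 170$ ($P = 26 \cdot 6 + 14 = 156 + 14 = 170$)
$P - c{\left(-19 \right)} = 170 - \frac{\sqrt{30 - 19}}{4} = 170 - \frac{\sqrt{11}}{4}$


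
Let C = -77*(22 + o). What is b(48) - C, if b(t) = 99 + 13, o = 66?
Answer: 6888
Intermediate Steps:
b(t) = 112
C = -6776 (C = -77*(22 + 66) = -77*88 = -6776)
b(48) - C = 112 - 1*(-6776) = 112 + 6776 = 6888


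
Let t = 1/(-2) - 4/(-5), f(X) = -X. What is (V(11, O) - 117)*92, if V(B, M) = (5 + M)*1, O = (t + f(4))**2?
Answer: -226113/25 ≈ -9044.5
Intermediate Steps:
t = 3/10 (t = 1*(-1/2) - 4*(-1/5) = -1/2 + 4/5 = 3/10 ≈ 0.30000)
O = 1369/100 (O = (3/10 - 1*4)**2 = (3/10 - 4)**2 = (-37/10)**2 = 1369/100 ≈ 13.690)
V(B, M) = 5 + M
(V(11, O) - 117)*92 = ((5 + 1369/100) - 117)*92 = (1869/100 - 117)*92 = -9831/100*92 = -226113/25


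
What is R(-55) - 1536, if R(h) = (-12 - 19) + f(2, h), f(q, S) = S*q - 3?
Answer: -1680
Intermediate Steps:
f(q, S) = -3 + S*q
R(h) = -34 + 2*h (R(h) = (-12 - 19) + (-3 + h*2) = -31 + (-3 + 2*h) = -34 + 2*h)
R(-55) - 1536 = (-34 + 2*(-55)) - 1536 = (-34 - 110) - 1536 = -144 - 1536 = -1680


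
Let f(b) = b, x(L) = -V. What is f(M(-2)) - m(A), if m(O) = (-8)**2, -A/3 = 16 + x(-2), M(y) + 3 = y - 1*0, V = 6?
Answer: -69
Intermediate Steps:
x(L) = -6 (x(L) = -1*6 = -6)
M(y) = -3 + y (M(y) = -3 + (y - 1*0) = -3 + (y + 0) = -3 + y)
A = -30 (A = -3*(16 - 6) = -3*10 = -30)
m(O) = 64
f(M(-2)) - m(A) = (-3 - 2) - 1*64 = -5 - 64 = -69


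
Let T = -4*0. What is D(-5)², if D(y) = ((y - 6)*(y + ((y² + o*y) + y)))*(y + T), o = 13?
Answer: 7562500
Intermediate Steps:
T = 0
D(y) = y*(-6 + y)*(y² + 15*y) (D(y) = ((y - 6)*(y + ((y² + 13*y) + y)))*(y + 0) = ((-6 + y)*(y + (y² + 14*y)))*y = ((-6 + y)*(y² + 15*y))*y = y*(-6 + y)*(y² + 15*y))
D(-5)² = ((-5)²*(-90 + (-5)² + 9*(-5)))² = (25*(-90 + 25 - 45))² = (25*(-110))² = (-2750)² = 7562500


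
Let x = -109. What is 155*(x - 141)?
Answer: -38750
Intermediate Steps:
155*(x - 141) = 155*(-109 - 141) = 155*(-250) = -38750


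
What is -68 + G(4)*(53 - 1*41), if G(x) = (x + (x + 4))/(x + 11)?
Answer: -292/5 ≈ -58.400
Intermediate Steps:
G(x) = (4 + 2*x)/(11 + x) (G(x) = (x + (4 + x))/(11 + x) = (4 + 2*x)/(11 + x))
-68 + G(4)*(53 - 1*41) = -68 + (2*(2 + 4)/(11 + 4))*(53 - 1*41) = -68 + (2*6/15)*(53 - 41) = -68 + (2*(1/15)*6)*12 = -68 + (⅘)*12 = -68 + 48/5 = -292/5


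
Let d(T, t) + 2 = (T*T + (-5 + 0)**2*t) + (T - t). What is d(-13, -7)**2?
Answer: 196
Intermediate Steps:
d(T, t) = -2 + T + T**2 + 24*t (d(T, t) = -2 + ((T*T + (-5 + 0)**2*t) + (T - t)) = -2 + ((T**2 + (-5)**2*t) + (T - t)) = -2 + ((T**2 + 25*t) + (T - t)) = -2 + (T + T**2 + 24*t) = -2 + T + T**2 + 24*t)
d(-13, -7)**2 = (-2 - 13 + (-13)**2 + 24*(-7))**2 = (-2 - 13 + 169 - 168)**2 = (-14)**2 = 196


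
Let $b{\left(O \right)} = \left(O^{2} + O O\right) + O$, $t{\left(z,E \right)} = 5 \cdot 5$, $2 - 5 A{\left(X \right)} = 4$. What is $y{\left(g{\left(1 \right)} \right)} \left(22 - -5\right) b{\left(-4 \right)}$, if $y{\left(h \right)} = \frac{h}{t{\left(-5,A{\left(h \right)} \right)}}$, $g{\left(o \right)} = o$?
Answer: $\frac{756}{25} \approx 30.24$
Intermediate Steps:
$A{\left(X \right)} = - \frac{2}{5}$ ($A{\left(X \right)} = \frac{2}{5} - \frac{4}{5} = - \frac{2}{5}$)
$t{\left(z,E \right)} = 25$
$y{\left(h \right)} = \frac{h}{25}$
$b{\left(O \right)} = O + 2 O^{2}$ ($b{\left(O \right)} = \left(O^{2} + O^{2}\right) + O = 2 O^{2} + O = O + 2 O^{2}$)
$y{\left(g{\left(1 \right)} \right)} \left(22 - -5\right) b{\left(-4 \right)} = \frac{1}{25} \cdot 1 \left(22 - -5\right) \left(- 4 \left(1 + 2 \left(-4\right)\right)\right) = \frac{22 + 5}{25} \left(- 4 \left(1 - 8\right)\right) = \frac{1}{25} \cdot 27 \left(\left(-4\right) \left(-7\right)\right) = \frac{27}{25} \cdot 28 = \frac{756}{25}$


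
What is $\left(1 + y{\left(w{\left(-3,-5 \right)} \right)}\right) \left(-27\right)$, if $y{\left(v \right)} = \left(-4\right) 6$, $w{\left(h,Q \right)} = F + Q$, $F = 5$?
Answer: $621$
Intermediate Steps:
$w{\left(h,Q \right)} = 5 + Q$
$y{\left(v \right)} = -24$
$\left(1 + y{\left(w{\left(-3,-5 \right)} \right)}\right) \left(-27\right) = \left(1 - 24\right) \left(-27\right) = \left(-23\right) \left(-27\right) = 621$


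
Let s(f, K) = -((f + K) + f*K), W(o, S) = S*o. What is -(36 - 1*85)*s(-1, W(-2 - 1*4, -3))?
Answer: 49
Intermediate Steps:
s(f, K) = -K - f - K*f (s(f, K) = -((K + f) + K*f) = -(K + f + K*f) = -K - f - K*f)
-(36 - 1*85)*s(-1, W(-2 - 1*4, -3)) = -(36 - 1*85)*(-(-3)*(-2 - 1*4) - 1*(-1) - 1*(-3*(-2 - 1*4))*(-1)) = -(36 - 85)*(-(-3)*(-2 - 4) + 1 - 1*(-3*(-2 - 4))*(-1)) = -(-49)*(-(-3)*(-6) + 1 - 1*(-3*(-6))*(-1)) = -(-49)*(-1*18 + 1 - 1*18*(-1)) = -(-49)*(-18 + 1 + 18) = -(-49) = -1*(-49) = 49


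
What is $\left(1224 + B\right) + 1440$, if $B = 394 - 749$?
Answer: $2309$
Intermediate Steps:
$B = -355$
$\left(1224 + B\right) + 1440 = \left(1224 - 355\right) + 1440 = 869 + 1440 = 2309$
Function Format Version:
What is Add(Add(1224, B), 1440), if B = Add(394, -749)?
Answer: 2309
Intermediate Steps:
B = -355
Add(Add(1224, B), 1440) = Add(Add(1224, -355), 1440) = Add(869, 1440) = 2309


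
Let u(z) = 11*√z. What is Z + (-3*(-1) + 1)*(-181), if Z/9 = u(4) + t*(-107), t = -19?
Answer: 17771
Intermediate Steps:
Z = 18495 (Z = 9*(11*√4 - 19*(-107)) = 9*(11*2 + 2033) = 9*(22 + 2033) = 9*2055 = 18495)
Z + (-3*(-1) + 1)*(-181) = 18495 + (-3*(-1) + 1)*(-181) = 18495 + (3 + 1)*(-181) = 18495 + 4*(-181) = 18495 - 724 = 17771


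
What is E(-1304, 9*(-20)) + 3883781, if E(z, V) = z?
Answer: 3882477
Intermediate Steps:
E(-1304, 9*(-20)) + 3883781 = -1304 + 3883781 = 3882477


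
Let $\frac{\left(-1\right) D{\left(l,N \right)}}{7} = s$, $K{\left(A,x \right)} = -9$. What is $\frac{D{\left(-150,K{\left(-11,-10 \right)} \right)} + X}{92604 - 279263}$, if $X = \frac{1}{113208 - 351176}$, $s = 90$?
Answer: $\frac{149919841}{44418868912} \approx 0.0033751$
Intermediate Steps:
$D{\left(l,N \right)} = -630$ ($D{\left(l,N \right)} = \left(-7\right) 90 = -630$)
$X = - \frac{1}{237968}$ ($X = \frac{1}{-237968} = - \frac{1}{237968} \approx -4.2022 \cdot 10^{-6}$)
$\frac{D{\left(-150,K{\left(-11,-10 \right)} \right)} + X}{92604 - 279263} = \frac{-630 - \frac{1}{237968}}{92604 - 279263} = - \frac{149919841}{237968 \left(-186659\right)} = \left(- \frac{149919841}{237968}\right) \left(- \frac{1}{186659}\right) = \frac{149919841}{44418868912}$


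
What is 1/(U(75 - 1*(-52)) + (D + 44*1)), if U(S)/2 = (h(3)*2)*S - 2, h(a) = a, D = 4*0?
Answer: 1/1564 ≈ 0.00063939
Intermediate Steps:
D = 0
U(S) = -4 + 12*S (U(S) = 2*((3*2)*S - 2) = 2*(6*S - 2) = 2*(-2 + 6*S) = -4 + 12*S)
1/(U(75 - 1*(-52)) + (D + 44*1)) = 1/((-4 + 12*(75 - 1*(-52))) + (0 + 44*1)) = 1/((-4 + 12*(75 + 52)) + (0 + 44)) = 1/((-4 + 12*127) + 44) = 1/((-4 + 1524) + 44) = 1/(1520 + 44) = 1/1564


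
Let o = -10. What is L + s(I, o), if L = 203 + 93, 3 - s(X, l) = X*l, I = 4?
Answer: 339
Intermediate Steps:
s(X, l) = 3 - X*l
L = 296
L + s(I, o) = 296 + (3 - 1*4*(-10)) = 296 + (3 + 40) = 296 + 43 = 339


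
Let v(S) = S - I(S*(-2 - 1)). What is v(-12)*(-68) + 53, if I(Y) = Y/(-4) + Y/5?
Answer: 3733/5 ≈ 746.60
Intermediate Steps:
I(Y) = -Y/20 (I(Y) = Y*(-¼) + Y*(⅕) = -Y/4 + Y/5 = -Y/20)
v(S) = 17*S/20 (v(S) = S - (-1)*S*(-2 - 1)/20 = S - (-1)*S*(-3)/20 = S - (-1)*(-3*S)/20 = S - 3*S/20 = 17*S/20)
v(-12)*(-68) + 53 = ((17/20)*(-12))*(-68) + 53 = -51/5*(-68) + 53 = 3468/5 + 53 = 3733/5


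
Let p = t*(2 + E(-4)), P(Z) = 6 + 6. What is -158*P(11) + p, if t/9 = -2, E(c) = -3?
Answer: -1878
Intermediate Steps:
t = -18 (t = 9*(-2) = -18)
P(Z) = 12
p = 18 (p = -18*(2 - 3) = -18*(-1) = 18)
-158*P(11) + p = -158*12 + 18 = -1896 + 18 = -1878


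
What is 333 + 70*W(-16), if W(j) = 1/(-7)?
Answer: 323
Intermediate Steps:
W(j) = -⅐
333 + 70*W(-16) = 333 + 70*(-⅐) = 333 - 10 = 323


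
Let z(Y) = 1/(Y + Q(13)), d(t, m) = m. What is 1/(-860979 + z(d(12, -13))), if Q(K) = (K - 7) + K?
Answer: -6/5165873 ≈ -1.1615e-6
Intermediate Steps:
Q(K) = -7 + 2*K (Q(K) = (-7 + K) + K = -7 + 2*K)
z(Y) = 1/(19 + Y) (z(Y) = 1/(Y + (-7 + 2*13)) = 1/(Y + (-7 + 26)) = 1/(Y + 19) = 1/(19 + Y))
1/(-860979 + z(d(12, -13))) = 1/(-860979 + 1/(19 - 13)) = 1/(-860979 + 1/6) = 1/(-860979 + ⅙) = 1/(-5165873/6) = -6/5165873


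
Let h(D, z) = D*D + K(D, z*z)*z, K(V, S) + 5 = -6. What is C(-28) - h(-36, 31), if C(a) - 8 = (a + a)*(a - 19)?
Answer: 1685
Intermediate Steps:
K(V, S) = -11 (K(V, S) = -5 - 6 = -11)
h(D, z) = D² - 11*z (h(D, z) = D*D - 11*z = D² - 11*z)
C(a) = 8 + 2*a*(-19 + a) (C(a) = 8 + (a + a)*(a - 19) = 8 + (2*a)*(-19 + a) = 8 + 2*a*(-19 + a))
C(-28) - h(-36, 31) = (8 - 38*(-28) + 2*(-28)²) - ((-36)² - 11*31) = (8 + 1064 + 2*784) - (1296 - 341) = (8 + 1064 + 1568) - 1*955 = 2640 - 955 = 1685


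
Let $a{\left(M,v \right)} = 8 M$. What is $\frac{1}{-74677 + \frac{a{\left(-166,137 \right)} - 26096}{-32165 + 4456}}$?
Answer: $- \frac{27709}{2069197569} \approx -1.3391 \cdot 10^{-5}$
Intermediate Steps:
$\frac{1}{-74677 + \frac{a{\left(-166,137 \right)} - 26096}{-32165 + 4456}} = \frac{1}{-74677 + \frac{8 \left(-166\right) - 26096}{-32165 + 4456}} = \frac{1}{-74677 + \frac{-1328 - 26096}{-27709}} = \frac{1}{-74677 - - \frac{27424}{27709}} = \frac{1}{-74677 + \frac{27424}{27709}} = \frac{1}{- \frac{2069197569}{27709}} = - \frac{27709}{2069197569}$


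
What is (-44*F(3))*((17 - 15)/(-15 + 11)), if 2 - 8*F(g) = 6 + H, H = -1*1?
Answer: -33/4 ≈ -8.2500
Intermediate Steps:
H = -1
F(g) = -3/8 (F(g) = ¼ - (6 - 1)/8 = ¼ - ⅛*5 = ¼ - 5/8 = -3/8)
(-44*F(3))*((17 - 15)/(-15 + 11)) = (-44*(-3/8))*((17 - 15)/(-15 + 11)) = 33*(2/(-4))/2 = 33*(2*(-¼))/2 = (33/2)*(-½) = -33/4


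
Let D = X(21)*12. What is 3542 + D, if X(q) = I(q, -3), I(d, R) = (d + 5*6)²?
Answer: 34754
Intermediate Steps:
I(d, R) = (30 + d)² (I(d, R) = (d + 30)² = (30 + d)²)
X(q) = (30 + q)²
D = 31212 (D = (30 + 21)²*12 = 51²*12 = 2601*12 = 31212)
3542 + D = 3542 + 31212 = 34754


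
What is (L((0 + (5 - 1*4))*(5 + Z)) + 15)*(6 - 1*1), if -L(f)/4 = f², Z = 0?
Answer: -425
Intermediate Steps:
L(f) = -4*f²
(L((0 + (5 - 1*4))*(5 + Z)) + 15)*(6 - 1*1) = (-4*(0 + (5 - 1*4))²*(5 + 0)² + 15)*(6 - 1*1) = (-4*25*(0 + (5 - 4))² + 15)*(6 - 1) = (-4*25*(0 + 1)² + 15)*5 = (-4*(1*5)² + 15)*5 = (-4*5² + 15)*5 = (-4*25 + 15)*5 = (-100 + 15)*5 = -85*5 = -425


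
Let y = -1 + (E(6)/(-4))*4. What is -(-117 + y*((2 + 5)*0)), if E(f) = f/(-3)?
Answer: 117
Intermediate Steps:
E(f) = -f/3 (E(f) = f*(-⅓) = -f/3)
y = 1 (y = -1 + (-⅓*6/(-4))*4 = -1 - 2*(-¼)*4 = -1 + (½)*4 = -1 + 2 = 1)
-(-117 + y*((2 + 5)*0)) = -(-117 + 1*((2 + 5)*0)) = -(-117 + 1*(7*0)) = -(-117 + 1*0) = -(-117 + 0) = -1*(-117) = 117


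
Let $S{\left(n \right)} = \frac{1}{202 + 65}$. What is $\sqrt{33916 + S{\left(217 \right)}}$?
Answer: $\frac{\sqrt{2417837991}}{267} \approx 184.16$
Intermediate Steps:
$S{\left(n \right)} = \frac{1}{267}$
$\sqrt{33916 + S{\left(217 \right)}} = \sqrt{33916 + \frac{1}{267}} = \sqrt{\frac{9055573}{267}} = \frac{\sqrt{2417837991}}{267}$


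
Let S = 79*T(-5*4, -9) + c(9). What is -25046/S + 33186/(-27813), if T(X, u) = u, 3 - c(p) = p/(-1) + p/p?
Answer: 16032719/463550 ≈ 34.587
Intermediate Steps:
c(p) = 2 + p (c(p) = 3 - (p/(-1) + p/p) = 3 - (p*(-1) + 1) = 3 - (-p + 1) = 3 - (1 - p) = 3 + (-1 + p) = 2 + p)
S = -700 (S = 79*(-9) + (2 + 9) = -711 + 11 = -700)
-25046/S + 33186/(-27813) = -25046/(-700) + 33186/(-27813) = -25046*(-1/700) + 33186*(-1/27813) = 1789/50 - 11062/9271 = 16032719/463550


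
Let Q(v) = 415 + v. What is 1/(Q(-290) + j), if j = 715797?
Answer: 1/715922 ≈ 1.3968e-6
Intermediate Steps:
1/(Q(-290) + j) = 1/((415 - 290) + 715797) = 1/(125 + 715797) = 1/715922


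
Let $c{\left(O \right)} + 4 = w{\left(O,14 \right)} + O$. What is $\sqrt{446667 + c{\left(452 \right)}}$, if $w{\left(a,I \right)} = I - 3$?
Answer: $\sqrt{447126} \approx 668.67$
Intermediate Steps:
$w{\left(a,I \right)} = -3 + I$
$c{\left(O \right)} = 7 + O$ ($c{\left(O \right)} = -4 + \left(\left(-3 + 14\right) + O\right) = -4 + \left(11 + O\right) = 7 + O$)
$\sqrt{446667 + c{\left(452 \right)}} = \sqrt{446667 + \left(7 + 452\right)} = \sqrt{446667 + 459} = \sqrt{447126}$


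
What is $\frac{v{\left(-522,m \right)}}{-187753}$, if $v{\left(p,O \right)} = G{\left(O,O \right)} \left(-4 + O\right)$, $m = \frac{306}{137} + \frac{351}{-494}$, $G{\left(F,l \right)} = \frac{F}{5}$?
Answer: $\frac{20448891}{5088563666308} \approx 4.0186 \cdot 10^{-6}$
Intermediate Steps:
$G{\left(F,l \right)} = \frac{F}{5}$ ($G{\left(F,l \right)} = F \frac{1}{5} = \frac{F}{5}$)
$m = \frac{7929}{5206}$ ($m = 306 \cdot \frac{1}{137} + 351 \left(- \frac{1}{494}\right) = \frac{306}{137} - \frac{27}{38} = \frac{7929}{5206} \approx 1.5231$)
$v{\left(p,O \right)} = \frac{O \left(-4 + O\right)}{5}$ ($v{\left(p,O \right)} = \frac{O}{5} \left(-4 + O\right) = \frac{O \left(-4 + O\right)}{5}$)
$\frac{v{\left(-522,m \right)}}{-187753} = \frac{\frac{1}{5} \cdot \frac{7929}{5206} \left(-4 + \frac{7929}{5206}\right)}{-187753} = \frac{1}{5} \cdot \frac{7929}{5206} \left(- \frac{12895}{5206}\right) \left(- \frac{1}{187753}\right) = \left(- \frac{20448891}{27102436}\right) \left(- \frac{1}{187753}\right) = \frac{20448891}{5088563666308}$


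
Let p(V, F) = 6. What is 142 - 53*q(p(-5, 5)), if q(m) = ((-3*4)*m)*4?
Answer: 15406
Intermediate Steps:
q(m) = -48*m (q(m) = -12*m*4 = -48*m)
142 - 53*q(p(-5, 5)) = 142 - (-2544)*6 = 142 - 53*(-288) = 142 + 15264 = 15406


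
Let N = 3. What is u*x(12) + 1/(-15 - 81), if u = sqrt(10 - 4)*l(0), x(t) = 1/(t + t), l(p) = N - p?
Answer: -1/96 + sqrt(6)/8 ≈ 0.29577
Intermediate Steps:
l(p) = 3 - p
x(t) = 1/(2*t)
u = 3*sqrt(6) (u = sqrt(10 - 4)*(3 - 1*0) = sqrt(6)*(3 + 0) = sqrt(6)*3 = 3*sqrt(6) ≈ 7.3485)
u*x(12) + 1/(-15 - 81) = (3*sqrt(6))*((1/2)/12) + 1/(-15 - 81) = (3*sqrt(6))*((1/2)*(1/12)) + 1/(-96) = (3*sqrt(6))*(1/24) - 1/96 = sqrt(6)/8 - 1/96 = -1/96 + sqrt(6)/8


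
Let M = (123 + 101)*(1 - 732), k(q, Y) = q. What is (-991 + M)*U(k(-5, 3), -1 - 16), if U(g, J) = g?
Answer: 823675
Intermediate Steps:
M = -163744 (M = 224*(-731) = -163744)
(-991 + M)*U(k(-5, 3), -1 - 16) = (-991 - 163744)*(-5) = -164735*(-5) = 823675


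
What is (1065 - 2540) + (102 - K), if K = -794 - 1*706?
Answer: 127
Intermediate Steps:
K = -1500 (K = -794 - 706 = -1500)
(1065 - 2540) + (102 - K) = (1065 - 2540) + (102 - 1*(-1500)) = -1475 + (102 + 1500) = -1475 + 1602 = 127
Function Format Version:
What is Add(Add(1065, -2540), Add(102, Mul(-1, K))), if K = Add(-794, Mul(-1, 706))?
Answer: 127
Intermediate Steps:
K = -1500 (K = Add(-794, -706) = -1500)
Add(Add(1065, -2540), Add(102, Mul(-1, K))) = Add(Add(1065, -2540), Add(102, Mul(-1, -1500))) = Add(-1475, Add(102, 1500)) = Add(-1475, 1602) = 127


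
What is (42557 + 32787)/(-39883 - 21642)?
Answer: -75344/61525 ≈ -1.2246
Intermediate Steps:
(42557 + 32787)/(-39883 - 21642) = 75344/(-61525) = 75344*(-1/61525) = -75344/61525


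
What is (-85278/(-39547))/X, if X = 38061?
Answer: 28426/501732789 ≈ 5.6656e-5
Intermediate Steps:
(-85278/(-39547))/X = -85278/(-39547)/38061 = -85278*(-1/39547)*(1/38061) = (85278/39547)*(1/38061) = 28426/501732789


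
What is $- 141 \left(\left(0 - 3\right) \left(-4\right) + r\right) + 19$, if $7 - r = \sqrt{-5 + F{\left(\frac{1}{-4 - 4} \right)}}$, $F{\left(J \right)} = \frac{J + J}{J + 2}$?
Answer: $-2660 + \frac{47 i \sqrt{1155}}{5} \approx -2660.0 + 319.46 i$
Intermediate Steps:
$F{\left(J \right)} = \frac{2 J}{2 + J}$
$r = 7 - \frac{i \sqrt{1155}}{15}$ ($r = 7 - \sqrt{-5 + \frac{2}{\left(-4 - 4\right) \left(2 + \frac{1}{-4 - 4}\right)}} = 7 - \sqrt{-5 + \frac{2}{\left(-8\right) \left(2 + \frac{1}{-8}\right)}} = 7 - \sqrt{-5 + 2 \left(- \frac{1}{8}\right) \frac{1}{2 - \frac{1}{8}}} = 7 - \sqrt{-5 + 2 \left(- \frac{1}{8}\right) \frac{1}{\frac{15}{8}}} = 7 - \sqrt{-5 + 2 \left(- \frac{1}{8}\right) \frac{8}{15}} = 7 - \sqrt{-5 - \frac{2}{15}} = 7 - \sqrt{- \frac{77}{15}} = 7 - \frac{i \sqrt{1155}}{15} \approx 7.0 - 2.2657 i$)
$- 141 \left(\left(0 - 3\right) \left(-4\right) + r\right) + 19 = - 141 \left(\left(0 - 3\right) \left(-4\right) + \left(7 - \frac{i \sqrt{1155}}{15}\right)\right) + 19 = - 141 \left(\left(-3\right) \left(-4\right) + \left(7 - \frac{i \sqrt{1155}}{15}\right)\right) + 19 = - 141 \left(12 + \left(7 - \frac{i \sqrt{1155}}{15}\right)\right) + 19 = - 141 \left(19 - \frac{i \sqrt{1155}}{15}\right) + 19 = \left(-2679 + \frac{47 i \sqrt{1155}}{5}\right) + 19 = -2660 + \frac{47 i \sqrt{1155}}{5}$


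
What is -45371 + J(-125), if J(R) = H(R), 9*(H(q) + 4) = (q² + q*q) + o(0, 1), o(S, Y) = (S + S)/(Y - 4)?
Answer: -377125/9 ≈ -41903.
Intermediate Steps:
o(S, Y) = 2*S/(-4 + Y) (o(S, Y) = (2*S)/(-4 + Y) = 2*S/(-4 + Y))
H(q) = -4 + 2*q²/9 (H(q) = -4 + ((q² + q*q) + 2*0/(-4 + 1))/9 = -4 + ((q² + q²) + 2*0/(-3))/9 = -4 + (2*q² + 2*0*(-⅓))/9 = -4 + (2*q² + 0)/9 = -4 + (2*q²)/9 = -4 + 2*q²/9)
J(R) = -4 + 2*R²/9
-45371 + J(-125) = -45371 + (-4 + (2/9)*(-125)²) = -45371 + (-4 + (2/9)*15625) = -45371 + (-4 + 31250/9) = -45371 + 31214/9 = -377125/9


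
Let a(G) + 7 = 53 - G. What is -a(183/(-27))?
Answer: -475/9 ≈ -52.778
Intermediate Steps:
a(G) = 46 - G (a(G) = -7 + (53 - G) = 46 - G)
-a(183/(-27)) = -(46 - 183/(-27)) = -(46 - 183*(-1)/27) = -(46 - 1*(-61/9)) = -(46 + 61/9) = -1*475/9 = -475/9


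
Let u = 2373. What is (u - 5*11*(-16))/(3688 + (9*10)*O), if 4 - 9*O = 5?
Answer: 3253/3678 ≈ 0.88445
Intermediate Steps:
O = -⅑ (O = 4/9 - ⅑*5 = 4/9 - 5/9 = -⅑ ≈ -0.11111)
(u - 5*11*(-16))/(3688 + (9*10)*O) = (2373 - 5*11*(-16))/(3688 + (9*10)*(-⅑)) = (2373 - 55*(-16))/(3688 + 90*(-⅑)) = (2373 + 880)/(3688 - 10) = 3253/3678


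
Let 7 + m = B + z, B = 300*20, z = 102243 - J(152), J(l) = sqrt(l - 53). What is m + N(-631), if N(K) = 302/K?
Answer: 68296614/631 - 3*sqrt(11) ≈ 1.0823e+5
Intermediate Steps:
J(l) = sqrt(-53 + l)
z = 102243 - 3*sqrt(11) (z = 102243 - sqrt(-53 + 152) = 102243 - sqrt(99) = 102243 - 3*sqrt(11) ≈ 1.0223e+5)
B = 6000
m = 108236 - 3*sqrt(11) (m = -7 + (6000 + (102243 - 3*sqrt(11))) = -7 + (108243 - 3*sqrt(11)) = 108236 - 3*sqrt(11) ≈ 1.0823e+5)
m + N(-631) = (108236 - 3*sqrt(11)) + 302/(-631) = (108236 - 3*sqrt(11)) + 302*(-1/631) = (108236 - 3*sqrt(11)) - 302/631 = 68296614/631 - 3*sqrt(11)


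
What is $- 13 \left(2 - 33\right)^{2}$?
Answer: $-12493$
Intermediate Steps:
$- 13 \left(2 - 33\right)^{2} = - 13 \left(-31\right)^{2} = \left(-13\right) 961 = -12493$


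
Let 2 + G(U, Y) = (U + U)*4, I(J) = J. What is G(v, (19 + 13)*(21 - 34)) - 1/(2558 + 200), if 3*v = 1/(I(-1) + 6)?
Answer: -60691/41370 ≈ -1.4670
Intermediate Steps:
v = 1/15 (v = 1/(3*(-1 + 6)) = (⅓)/5 = (⅓)*(⅕) = 1/15 ≈ 0.066667)
G(U, Y) = -2 + 8*U (G(U, Y) = -2 + (U + U)*4 = -2 + (2*U)*4 = -2 + 8*U)
G(v, (19 + 13)*(21 - 34)) - 1/(2558 + 200) = (-2 + 8*(1/15)) - 1/(2558 + 200) = (-2 + 8/15) - 1/2758 = -22/15 - 1*1/2758 = -22/15 - 1/2758 = -60691/41370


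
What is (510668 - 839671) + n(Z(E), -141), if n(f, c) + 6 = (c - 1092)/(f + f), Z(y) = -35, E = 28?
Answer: -23029397/70 ≈ -3.2899e+5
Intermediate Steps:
n(f, c) = -6 + (-1092 + c)/(2*f) (n(f, c) = -6 + (c - 1092)/(f + f) = -6 + (-1092 + c)/((2*f)) = -6 + (-1092 + c)*(1/(2*f)) = -6 + (-1092 + c)/(2*f))
(510668 - 839671) + n(Z(E), -141) = (510668 - 839671) + (½)*(-1092 - 141 - 12*(-35))/(-35) = -329003 + (½)*(-1/35)*(-1092 - 141 + 420) = -329003 + (½)*(-1/35)*(-813) = -329003 + 813/70 = -23029397/70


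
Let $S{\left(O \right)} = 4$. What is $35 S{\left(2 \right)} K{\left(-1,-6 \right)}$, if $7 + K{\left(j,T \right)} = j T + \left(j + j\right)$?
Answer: $-420$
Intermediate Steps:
$K{\left(j,T \right)} = -7 + 2 j + T j$ ($K{\left(j,T \right)} = -7 + \left(j T + \left(j + j\right)\right) = -7 + \left(T j + 2 j\right) = -7 + \left(2 j + T j\right) = -7 + 2 j + T j$)
$35 S{\left(2 \right)} K{\left(-1,-6 \right)} = 35 \cdot 4 \left(-7 + 2 \left(-1\right) - -6\right) = 140 \left(-7 - 2 + 6\right) = 140 \left(-3\right) = -420$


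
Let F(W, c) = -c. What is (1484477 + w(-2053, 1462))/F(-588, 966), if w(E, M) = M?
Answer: -70759/46 ≈ -1538.2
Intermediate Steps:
(1484477 + w(-2053, 1462))/F(-588, 966) = (1484477 + 1462)/((-1*966)) = 1485939/(-966) = 1485939*(-1/966) = -70759/46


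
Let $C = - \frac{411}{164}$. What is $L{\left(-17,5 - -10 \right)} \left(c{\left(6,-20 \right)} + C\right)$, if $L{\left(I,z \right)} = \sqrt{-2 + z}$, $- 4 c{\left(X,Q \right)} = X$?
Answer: $- \frac{657 \sqrt{13}}{164} \approx -14.444$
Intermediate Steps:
$c{\left(X,Q \right)} = - \frac{X}{4}$
$C = - \frac{411}{164}$ ($C = \left(-411\right) \frac{1}{164} = - \frac{411}{164} \approx -2.5061$)
$L{\left(-17,5 - -10 \right)} \left(c{\left(6,-20 \right)} + C\right) = \sqrt{-2 + \left(5 - -10\right)} \left(\left(- \frac{1}{4}\right) 6 - \frac{411}{164}\right) = \sqrt{-2 + \left(5 + 10\right)} \left(- \frac{3}{2} - \frac{411}{164}\right) = \sqrt{-2 + 15} \left(- \frac{657}{164}\right) = \sqrt{13} \left(- \frac{657}{164}\right) = - \frac{657 \sqrt{13}}{164}$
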